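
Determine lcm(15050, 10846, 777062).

lcm(15050, 10846) = 15050·10846/gcd = 163232300/2 = 81616150
lcm(81616150, 777062) = 81616150·777062/gcd = 63420808751300/22 = 2882764034150

2882764034150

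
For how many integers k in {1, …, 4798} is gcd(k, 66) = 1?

Prime factors of 66: 2, 3, 11. Count integers ≤ 4798 divisible by none of them.
By inclusion–exclusion: 4798 − ⌊4798/2⌋ − ⌊4798/3⌋ − ⌊4798/11⌋ + ⌊4798/6⌋ + ⌊4798/22⌋ + ⌊4798/33⌋ − ⌊4798/66⌋ = 1454.

1454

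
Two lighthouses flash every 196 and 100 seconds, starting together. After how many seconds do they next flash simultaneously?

gcd first: 196 = 1·100 + 96; 100 = 1·96 + 4; 96 = 24·4 + 0 → gcd = 4
lcm = 196·100/gcd = 19600/4 = 4900

4900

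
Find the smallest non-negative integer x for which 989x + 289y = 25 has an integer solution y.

Euclid: 989 = 3·289 + 122; 289 = 2·122 + 45; 122 = 2·45 + 32; 45 = 1·32 + 13; 32 = 2·13 + 6; 13 = 2·6 + 1; 6 = 6·1 + 0 → gcd = 1; 25 = 1·25.
Back-substitution yields 989·(-45) + 289·(154) = 1, so one solution is x = -45·25 = -1125, y = 154·25 = 3850.
Solutions in x differ by 289/1 = 289; the one in [0, 289) is -1125 mod 289 = 31.

31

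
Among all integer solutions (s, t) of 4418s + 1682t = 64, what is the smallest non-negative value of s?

Reduce mod 1682: 4418s ≡ 64 (mod 1682). With g = gcd(4418, 1682) = 2 dividing 64, divide through: 2209s ≡ 32 (mod 841).
Since gcd(2209, 841) = 1, s ≡ 32·(2209)⁻¹ ≡ 482 (mod 841). Smallest non-negative: 482.

482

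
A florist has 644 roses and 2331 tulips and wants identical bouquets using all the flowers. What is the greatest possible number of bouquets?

7

644 = 2² · 7 · 23
2331 = 3² · 7 · 37
Common: 7 = 7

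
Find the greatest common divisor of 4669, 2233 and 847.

7

gcd(4669, 2233): 4669 = 2·2233 + 203; 2233 = 11·203 + 0 → 203
gcd(203, 847): 847 = 4·203 + 35; 203 = 5·35 + 28; 35 = 1·28 + 7; 28 = 4·7 + 0 → 7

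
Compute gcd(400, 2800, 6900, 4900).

gcd(400, 2800): 2800 = 7·400 + 0 → 400
gcd(400, 6900): 6900 = 17·400 + 100; 400 = 4·100 + 0 → 100
gcd(100, 4900): 4900 = 49·100 + 0 → 100

100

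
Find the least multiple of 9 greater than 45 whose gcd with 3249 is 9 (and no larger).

3249 = 9·361. Any t with gcd(t, 3249) = 9 is a multiple of 9, say 9s, with s coprime to 361.
Need s > 45/9, so s ≥ 6. First s ≥ 6 with gcd(s, 361) = 1 is s = 6. Thus t = 9·6 = 54.

54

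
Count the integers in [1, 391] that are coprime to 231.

231 = 3·7·11. Inclusion–exclusion on these primes:
391 − ⌊391/3⌋ − ⌊391/7⌋ − ⌊391/11⌋ + ⌊391/21⌋ + ⌊391/33⌋ + ⌊391/77⌋ − ⌊391/231⌋ = 204

204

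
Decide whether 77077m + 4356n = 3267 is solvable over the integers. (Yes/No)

By Bézout, 77077m + 4356n = 3267 has integer solutions iff gcd(77077, 4356) | 3267.
Euclid: 77077 = 17·4356 + 3025; 4356 = 1·3025 + 1331; 3025 = 2·1331 + 363; 1331 = 3·363 + 242; 363 = 1·242 + 121; 242 = 2·121 + 0. gcd = 121; 3267 mod 121 = 0. Yes.

Yes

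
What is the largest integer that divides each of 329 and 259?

329 = 7 · 47
259 = 7 · 37
Common: 7 = 7

7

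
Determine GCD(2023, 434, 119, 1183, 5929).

gcd(2023, 434): 2023 = 4·434 + 287; 434 = 1·287 + 147; 287 = 1·147 + 140; 147 = 1·140 + 7; 140 = 20·7 + 0 → 7
gcd(7, 119): 119 = 17·7 + 0 → 7
gcd(7, 1183): 1183 = 169·7 + 0 → 7
gcd(7, 5929): 5929 = 847·7 + 0 → 7

7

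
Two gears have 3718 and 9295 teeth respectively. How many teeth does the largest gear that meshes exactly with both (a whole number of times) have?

3718 = 2 · 11 · 13²
9295 = 5 · 11 · 13²
Common: 11 · 13² = 1859

1859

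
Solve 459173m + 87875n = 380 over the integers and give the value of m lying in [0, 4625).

gcd(459173, 87875) = 19 (Euclid: 459173 = 5·87875 + 19798; 87875 = 4·19798 + 8683; 19798 = 2·8683 + 2432; 8683 = 3·2432 + 1387; 2432 = 1·1387 + 1045; 1387 = 1·1045 + 342; 1045 = 3·342 + 19; 342 = 18·19 + 0), and 19 | 380.
Extended Euclid: 459173·(253) + 87875·(-1322) = 19. Scale by 20: m₀ = 5060.
General solution m = m₀ + 4625t; reducing mod 4625 gives m = 435 (and n = -2273).

435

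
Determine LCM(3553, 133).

gcd first: 3553 = 26·133 + 95; 133 = 1·95 + 38; 95 = 2·38 + 19; 38 = 2·19 + 0 → gcd = 19
lcm = 3553·133/gcd = 472549/19 = 24871

24871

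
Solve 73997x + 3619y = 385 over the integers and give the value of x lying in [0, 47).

45

Reduce mod 3619: 73997x ≡ 385 (mod 3619). With g = gcd(73997, 3619) = 77 dividing 385, divide through: 961x ≡ 5 (mod 47).
Since gcd(961, 47) = 1, x ≡ 5·(961)⁻¹ ≡ 45 (mod 47). Smallest non-negative: 45.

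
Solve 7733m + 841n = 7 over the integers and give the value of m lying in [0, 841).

559

Euclid: 7733 = 9·841 + 164; 841 = 5·164 + 21; 164 = 7·21 + 17; 21 = 1·17 + 4; 17 = 4·4 + 1; 4 = 4·1 + 0 → gcd = 1; 7 = 1·7.
Back-substitution yields 7733·(200) + 841·(-1839) = 1, so one solution is m = 200·7 = 1400, n = -1839·7 = -12873.
Solutions in m differ by 841/1 = 841; the one in [0, 841) is 1400 mod 841 = 559.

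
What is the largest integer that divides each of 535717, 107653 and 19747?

637

gcd(535717, 107653): 535717 = 4·107653 + 105105; 107653 = 1·105105 + 2548; 105105 = 41·2548 + 637; 2548 = 4·637 + 0 → 637
gcd(637, 19747): 19747 = 31·637 + 0 → 637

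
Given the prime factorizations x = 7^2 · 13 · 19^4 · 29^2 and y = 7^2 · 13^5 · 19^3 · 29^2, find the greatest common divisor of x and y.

3674482903

min exponent per shared prime: 7^2 · 13 · 19^3 · 29^2 = 3674482903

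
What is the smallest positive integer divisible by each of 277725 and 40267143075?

gcd first: 40267143075 = 144989·277725 + 73050; 277725 = 3·73050 + 58575; 73050 = 1·58575 + 14475; 58575 = 4·14475 + 675; 14475 = 21·675 + 300; 675 = 2·300 + 75; 300 = 4·75 + 0 → gcd = 75
lcm = 277725·40267143075/gcd = 11183192310504375/75 = 149109230806725

149109230806725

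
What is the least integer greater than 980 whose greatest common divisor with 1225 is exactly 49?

1029

1225 = 49·25. Any x with gcd(x, 1225) = 49 is a multiple of 49, say 49s, with s coprime to 25.
Need s > 980/49, so s ≥ 21. First s ≥ 21 with gcd(s, 25) = 1 is s = 21. Thus x = 49·21 = 1029.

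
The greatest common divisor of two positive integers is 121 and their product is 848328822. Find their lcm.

7010982

Since gcd(u,v)·lcm(u,v) = uv, lcm = 848328822/121 = 7010982.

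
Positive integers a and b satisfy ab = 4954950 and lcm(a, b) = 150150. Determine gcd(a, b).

gcd·lcm = product, so gcd = 4954950/150150 = 33.

33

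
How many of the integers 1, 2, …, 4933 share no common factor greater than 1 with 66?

1496

66 = 2·3·11. Inclusion–exclusion on these primes:
4933 − ⌊4933/2⌋ − ⌊4933/3⌋ − ⌊4933/11⌋ + ⌊4933/6⌋ + ⌊4933/22⌋ + ⌊4933/33⌋ − ⌊4933/66⌋ = 1496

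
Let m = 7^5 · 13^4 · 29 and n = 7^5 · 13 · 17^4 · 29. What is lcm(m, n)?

max exponent per prime: 7^5 · 13^4 · 17^4 · 29 = 1162672211489243

1162672211489243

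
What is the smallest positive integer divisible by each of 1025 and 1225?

50225

gcd first: 1225 = 1·1025 + 200; 1025 = 5·200 + 25; 200 = 8·25 + 0 → gcd = 25
lcm = 1025·1225/gcd = 1255625/25 = 50225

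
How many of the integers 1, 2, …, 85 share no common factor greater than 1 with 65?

63

65 = 5·13. Inclusion–exclusion on these primes:
85 − ⌊85/5⌋ − ⌊85/13⌋ + ⌊85/65⌋ = 63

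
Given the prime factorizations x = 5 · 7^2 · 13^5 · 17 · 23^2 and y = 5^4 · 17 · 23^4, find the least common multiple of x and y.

54094501672518125

max exponent per prime: 5^4 · 7^2 · 13^5 · 17 · 23^4 = 54094501672518125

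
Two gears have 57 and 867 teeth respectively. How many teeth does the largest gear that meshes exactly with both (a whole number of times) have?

3

57 = 3 · 19
867 = 3 · 17²
Common: 3 = 3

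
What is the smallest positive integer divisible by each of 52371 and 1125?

52371 = 3² · 11 · 23²; 1125 = 3² · 5³
max exponents: 3² · 5³ · 11 · 23² = 6546375

6546375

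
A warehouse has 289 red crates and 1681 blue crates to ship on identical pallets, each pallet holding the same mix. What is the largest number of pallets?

1

Euclid: 1681 = 5·289 + 236; 289 = 1·236 + 53; 236 = 4·53 + 24; 53 = 2·24 + 5; 24 = 4·5 + 4; 5 = 1·4 + 1; 4 = 4·1 + 0. Last nonzero remainder: 1.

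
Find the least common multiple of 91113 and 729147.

22144923537

gcd first: 729147 = 8·91113 + 243; 91113 = 374·243 + 231; 243 = 1·231 + 12; 231 = 19·12 + 3; 12 = 4·3 + 0 → gcd = 3
lcm = 91113·729147/gcd = 66434770611/3 = 22144923537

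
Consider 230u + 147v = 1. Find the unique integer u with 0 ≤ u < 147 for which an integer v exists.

62

gcd(230, 147) = 1 (Euclid: 230 = 1·147 + 83; 147 = 1·83 + 64; 83 = 1·64 + 19; 64 = 3·19 + 7; 19 = 2·7 + 5; 7 = 1·5 + 2; 5 = 2·2 + 1; 2 = 2·1 + 0), and 1 | 1.
Extended Euclid: 230·(62) + 147·(-97) = 1. Scale by 1: u₀ = 62.
General solution u = u₀ + 147t; reducing mod 147 gives u = 62 (and v = -97).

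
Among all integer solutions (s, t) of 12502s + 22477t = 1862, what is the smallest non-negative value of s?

126

Reduce mod 22477: 12502s ≡ 1862 (mod 22477). With g = gcd(12502, 22477) = 133 dividing 1862, divide through: 94s ≡ 14 (mod 169).
Since gcd(94, 169) = 1, s ≡ 14·(94)⁻¹ ≡ 126 (mod 169). Smallest non-negative: 126.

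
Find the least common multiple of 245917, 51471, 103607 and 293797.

lcm(245917, 51471) = 245917·51471/gcd = 12657593907/5719 = 2213253
lcm(2213253, 103607) = 2213253·103607/gcd = 229308503571/133 = 1724124087
lcm(1724124087, 293797) = 1724124087·293797/gcd = 506542484388339/133 = 3808590108183

3808590108183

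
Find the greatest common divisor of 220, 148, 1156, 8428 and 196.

gcd(220, 148): 220 = 1·148 + 72; 148 = 2·72 + 4; 72 = 18·4 + 0 → 4
gcd(4, 1156): 1156 = 289·4 + 0 → 4
gcd(4, 8428): 8428 = 2107·4 + 0 → 4
gcd(4, 196): 196 = 49·4 + 0 → 4

4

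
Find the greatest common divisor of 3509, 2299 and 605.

121

3509 = 11² · 29; 2299 = 11² · 19; 605 = 5 · 11²
gcd takes min exponent of each prime: 11² = 121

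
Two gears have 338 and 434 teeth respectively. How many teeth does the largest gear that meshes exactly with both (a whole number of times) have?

Euclid: 434 = 1·338 + 96; 338 = 3·96 + 50; 96 = 1·50 + 46; 50 = 1·46 + 4; 46 = 11·4 + 2; 4 = 2·2 + 0. Last nonzero remainder: 2.

2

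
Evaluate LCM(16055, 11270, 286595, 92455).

38355109345683130

16055 = 5 · 13² · 19; 11270 = 2 · 5 · 7² · 23; 286595 = 5 · 31 · 43²; 92455 = 5 · 11 · 41²
lcm takes max exponent of each prime: 2 · 5 · 7² · 11 · 13² · 19 · 23 · 31 · 41² · 43² = 38355109345683130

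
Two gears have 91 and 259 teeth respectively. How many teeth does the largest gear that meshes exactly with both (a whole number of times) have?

91 = 7 · 13
259 = 7 · 37
Common: 7 = 7

7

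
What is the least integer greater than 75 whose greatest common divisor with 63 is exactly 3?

Multiples of 3 above 75: 3·26, 3·27, … . Need the cofactor coprime to 63/3 = 21.
Checking s = 26, 27, … the first with gcd(s, 21) = 1 is s = 26, giving 78.

78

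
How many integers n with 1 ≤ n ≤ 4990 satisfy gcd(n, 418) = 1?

2149

Prime factors of 418: 2, 11, 19. Count integers ≤ 4990 divisible by none of them.
By inclusion–exclusion: 4990 − ⌊4990/2⌋ − ⌊4990/11⌋ − ⌊4990/19⌋ + ⌊4990/22⌋ + ⌊4990/38⌋ + ⌊4990/209⌋ − ⌊4990/418⌋ = 2149.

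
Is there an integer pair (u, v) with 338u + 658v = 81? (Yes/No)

No

gcd(338, 658): 658 = 1·338 + 320; 338 = 1·320 + 18; 320 = 17·18 + 14; 18 = 1·14 + 4; 14 = 3·4 + 2; 4 = 2·2 + 0 → 2
2 does not divide 81, so a solution does not exist.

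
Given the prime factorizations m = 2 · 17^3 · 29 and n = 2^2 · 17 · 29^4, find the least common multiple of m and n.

13899486212

max exponent per prime: 2^2 · 17^3 · 29^4 = 13899486212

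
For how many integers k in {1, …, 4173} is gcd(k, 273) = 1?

Prime factors of 273: 3, 7, 13. Count integers ≤ 4173 divisible by none of them.
By inclusion–exclusion: 4173 − ⌊4173/3⌋ − ⌊4173/7⌋ − ⌊4173/13⌋ + ⌊4173/21⌋ + ⌊4173/39⌋ + ⌊4173/91⌋ − ⌊4173/273⌋ = 2200.

2200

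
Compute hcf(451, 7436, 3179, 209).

11

gcd(451, 7436): 7436 = 16·451 + 220; 451 = 2·220 + 11; 220 = 20·11 + 0 → 11
gcd(11, 3179): 3179 = 289·11 + 0 → 11
gcd(11, 209): 209 = 19·11 + 0 → 11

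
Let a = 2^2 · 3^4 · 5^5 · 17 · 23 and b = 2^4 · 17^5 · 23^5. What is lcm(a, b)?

max exponent per prime: 2^4 · 3^4 · 5^5 · 17^5 · 23^5 = 37011680984951550000

37011680984951550000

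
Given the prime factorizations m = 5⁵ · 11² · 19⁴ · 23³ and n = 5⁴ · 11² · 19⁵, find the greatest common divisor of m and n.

min exponent per shared prime: 5⁴ · 11² · 19⁴ = 9855525625

9855525625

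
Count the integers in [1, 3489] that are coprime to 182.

182 = 2·7·13. Inclusion–exclusion on these primes:
3489 − ⌊3489/2⌋ − ⌊3489/7⌋ − ⌊3489/13⌋ + ⌊3489/14⌋ + ⌊3489/26⌋ + ⌊3489/91⌋ − ⌊3489/182⌋ = 1381

1381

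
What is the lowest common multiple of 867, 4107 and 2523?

867 = 3 · 17²; 4107 = 3 · 37²; 2523 = 3 · 29²
lcm takes max exponent of each prime: 3 · 17² · 29² · 37² = 998202243

998202243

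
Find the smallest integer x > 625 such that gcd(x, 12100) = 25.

675

Multiples of 25 above 625: 25·26, 25·27, … . Need the cofactor coprime to 12100/25 = 484.
Checking s = 26, 27, … the first with gcd(s, 484) = 1 is s = 27, giving 675.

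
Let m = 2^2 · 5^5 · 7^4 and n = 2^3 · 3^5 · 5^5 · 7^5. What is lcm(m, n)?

102102525000

max exponent per prime: 2^3 · 3^5 · 5^5 · 7^5 = 102102525000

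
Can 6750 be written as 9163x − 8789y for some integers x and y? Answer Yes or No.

No

By Bézout, 9163x − 8789y = 6750 has integer solutions iff gcd(9163, 8789) | 6750.
Euclid: 9163 = 1·8789 + 374; 8789 = 23·374 + 187; 374 = 2·187 + 0. gcd = 187; 6750 mod 187 = 18. No.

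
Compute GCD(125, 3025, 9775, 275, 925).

gcd(125, 3025): 3025 = 24·125 + 25; 125 = 5·25 + 0 → 25
gcd(25, 9775): 9775 = 391·25 + 0 → 25
gcd(25, 275): 275 = 11·25 + 0 → 25
gcd(25, 925): 925 = 37·25 + 0 → 25

25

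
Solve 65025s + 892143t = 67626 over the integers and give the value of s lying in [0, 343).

248

Reduce mod 892143: 65025s ≡ 67626 (mod 892143). With g = gcd(65025, 892143) = 2601 dividing 67626, divide through: 25s ≡ 26 (mod 343).
Since gcd(25, 343) = 1, s ≡ 26·(25)⁻¹ ≡ 248 (mod 343). Smallest non-negative: 248.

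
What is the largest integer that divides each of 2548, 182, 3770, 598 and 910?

26

2548 = 2² · 7² · 13; 182 = 2 · 7 · 13; 3770 = 2 · 5 · 13 · 29; 598 = 2 · 13 · 23; 910 = 2 · 5 · 7 · 13
gcd takes min exponent of each prime: 2 · 13 = 26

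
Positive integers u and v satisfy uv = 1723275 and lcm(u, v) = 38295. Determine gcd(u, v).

From gcd × lcm = uv: gcd = 1723275 / 38295 = 45.

45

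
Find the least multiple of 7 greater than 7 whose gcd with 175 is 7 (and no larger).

14

gcd(t, 175) = 7 forces 7 | t; write t = 7s. Then gcd(7s, 7·25) = 7·gcd(s, 25), so need gcd(s, 25) = 1.
7s > 7 gives s ≥ 2. The least s ≥ 2 coprime to 25 is 2, so t = 7·2 = 14.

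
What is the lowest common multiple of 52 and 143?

52 = 2² · 13; 143 = 11 · 13
max exponents: 2² · 11 · 13 = 572

572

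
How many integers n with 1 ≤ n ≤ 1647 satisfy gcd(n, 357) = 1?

886

357 = 3·7·17. Inclusion–exclusion on these primes:
1647 − ⌊1647/3⌋ − ⌊1647/7⌋ − ⌊1647/17⌋ + ⌊1647/21⌋ + ⌊1647/51⌋ + ⌊1647/119⌋ − ⌊1647/357⌋ = 886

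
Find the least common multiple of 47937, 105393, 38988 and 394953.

47937 = 3 · 19 · 29²; 105393 = 3 · 19 · 43²; 38988 = 2² · 3³ · 19²; 394953 = 3 · 13² · 19 · 41
lcm takes max exponent of each prime: 2² · 3³ · 13² · 19² · 29² · 41 · 43² = 420082341190668

420082341190668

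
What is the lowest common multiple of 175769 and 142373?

2274978167

gcd first: 175769 = 1·142373 + 33396; 142373 = 4·33396 + 8789; 33396 = 3·8789 + 7029; 8789 = 1·7029 + 1760; 7029 = 3·1760 + 1749; 1760 = 1·1749 + 11; 1749 = 159·11 + 0 → gcd = 11
lcm = 175769·142373/gcd = 25024759837/11 = 2274978167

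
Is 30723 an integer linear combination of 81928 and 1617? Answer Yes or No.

gcd(81928, 1617): 81928 = 50·1617 + 1078; 1617 = 1·1078 + 539; 1078 = 2·539 + 0 → 539
539 divides 30723, so a solution exists.

Yes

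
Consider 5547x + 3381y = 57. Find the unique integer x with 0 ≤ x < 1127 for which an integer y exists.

89

Euclid: 5547 = 1·3381 + 2166; 3381 = 1·2166 + 1215; 2166 = 1·1215 + 951; 1215 = 1·951 + 264; 951 = 3·264 + 159; 264 = 1·159 + 105; 159 = 1·105 + 54; 105 = 1·54 + 51; 54 = 1·51 + 3; 51 = 17·3 + 0 → gcd = 3; 57 = 3·19.
Back-substitution yields 5547·(64) + 3381·(-105) = 3, so one solution is x = 64·19 = 1216, y = -105·19 = -1995.
Solutions in x differ by 3381/3 = 1127; the one in [0, 1127) is 1216 mod 1127 = 89.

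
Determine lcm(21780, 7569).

21780 = 2² · 3² · 5 · 11²; 7569 = 3² · 29²
max exponents: 2² · 3² · 5 · 11² · 29² = 18316980

18316980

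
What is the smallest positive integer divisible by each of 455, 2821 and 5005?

455 = 5 · 7 · 13; 2821 = 7 · 13 · 31; 5005 = 5 · 7 · 11 · 13
lcm takes max exponent of each prime: 5 · 7 · 11 · 13 · 31 = 155155

155155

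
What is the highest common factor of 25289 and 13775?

19

Euclid: 25289 = 1·13775 + 11514; 13775 = 1·11514 + 2261; 11514 = 5·2261 + 209; 2261 = 10·209 + 171; 209 = 1·171 + 38; 171 = 4·38 + 19; 38 = 2·19 + 0. Last nonzero remainder: 19.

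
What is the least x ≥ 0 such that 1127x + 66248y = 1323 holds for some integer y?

589

Reduce mod 66248: 1127x ≡ 1323 (mod 66248). With g = gcd(1127, 66248) = 49 dividing 1323, divide through: 23x ≡ 27 (mod 1352).
Since gcd(23, 1352) = 1, x ≡ 27·(23)⁻¹ ≡ 589 (mod 1352). Smallest non-negative: 589.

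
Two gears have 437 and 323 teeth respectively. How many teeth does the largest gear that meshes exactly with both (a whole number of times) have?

19

437 = 19 · 23
323 = 17 · 19
Common: 19 = 19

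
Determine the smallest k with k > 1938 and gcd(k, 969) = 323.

969 = 323·3. Any k with gcd(k, 969) = 323 is a multiple of 323, say 323s, with s coprime to 3.
Need s > 1938/323, so s ≥ 7. First s ≥ 7 with gcd(s, 3) = 1 is s = 7. Thus k = 323·7 = 2261.

2261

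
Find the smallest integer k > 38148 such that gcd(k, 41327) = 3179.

44506

41327 = 3179·13. Any k with gcd(k, 41327) = 3179 is a multiple of 3179, say 3179s, with s coprime to 13.
Need s > 38148/3179, so s ≥ 13. First s ≥ 13 with gcd(s, 13) = 1 is s = 14. Thus k = 3179·14 = 44506.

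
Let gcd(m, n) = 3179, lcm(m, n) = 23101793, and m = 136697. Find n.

Using mn = gcd(m,n)·lcm(m,n) = 3179·23101793 = 73440599947, we get n = 73440599947/136697 = 537251.

537251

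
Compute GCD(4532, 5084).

Euclid: 5084 = 1·4532 + 552; 4532 = 8·552 + 116; 552 = 4·116 + 88; 116 = 1·88 + 28; 88 = 3·28 + 4; 28 = 7·4 + 0. Last nonzero remainder: 4.

4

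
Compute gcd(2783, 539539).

121

Euclid: 539539 = 193·2783 + 2420; 2783 = 1·2420 + 363; 2420 = 6·363 + 242; 363 = 1·242 + 121; 242 = 2·121 + 0. Last nonzero remainder: 121.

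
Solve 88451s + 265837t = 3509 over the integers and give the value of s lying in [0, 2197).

Reduce mod 265837: 88451s ≡ 3509 (mod 265837). With g = gcd(88451, 265837) = 121 dividing 3509, divide through: 731s ≡ 29 (mod 2197).
Since gcd(731, 2197) = 1, s ≡ 29·(731)⁻¹ ≡ 1626 (mod 2197). Smallest non-negative: 1626.

1626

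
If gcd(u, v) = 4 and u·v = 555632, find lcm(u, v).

138908

gcd·lcm = product, so lcm = 555632/4 = 138908.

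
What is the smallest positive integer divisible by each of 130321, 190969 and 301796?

130321 = 19⁴; 190969 = 19² · 23²; 301796 = 2² · 11 · 19³
lcm takes max exponent of each prime: 2² · 11 · 19⁴ · 23² = 3033351596

3033351596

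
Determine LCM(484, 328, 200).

992200

484 = 2² · 11²; 328 = 2³ · 41; 200 = 2³ · 5²
lcm takes max exponent of each prime: 2³ · 5² · 11² · 41 = 992200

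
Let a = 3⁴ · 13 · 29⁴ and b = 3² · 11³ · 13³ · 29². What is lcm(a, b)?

max exponent per prime: 3⁴ · 11³ · 13³ · 29⁴ = 167527120144527

167527120144527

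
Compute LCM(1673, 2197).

gcd first: 2197 = 1·1673 + 524; 1673 = 3·524 + 101; 524 = 5·101 + 19; 101 = 5·19 + 6; 19 = 3·6 + 1; 6 = 6·1 + 0 → gcd = 1
lcm = 1673·2197/gcd = 3675581/1 = 3675581

3675581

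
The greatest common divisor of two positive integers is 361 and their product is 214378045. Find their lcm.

593845

gcd·lcm = product, so lcm = 214378045/361 = 593845.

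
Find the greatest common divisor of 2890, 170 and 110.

10

gcd(2890, 170): 2890 = 17·170 + 0 → 170
gcd(170, 110): 170 = 1·110 + 60; 110 = 1·60 + 50; 60 = 1·50 + 10; 50 = 5·10 + 0 → 10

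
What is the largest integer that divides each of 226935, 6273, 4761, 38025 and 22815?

226935 = 3³ · 5 · 41²; 6273 = 3² · 17 · 41; 4761 = 3² · 23²; 38025 = 3² · 5² · 13²; 22815 = 3³ · 5 · 13²
gcd takes min exponent of each prime: 3² = 9

9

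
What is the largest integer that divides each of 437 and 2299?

19

Euclid: 2299 = 5·437 + 114; 437 = 3·114 + 95; 114 = 1·95 + 19; 95 = 5·19 + 0. Last nonzero remainder: 19.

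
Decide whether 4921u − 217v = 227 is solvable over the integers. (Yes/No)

No

By Bézout, 4921u − 217v = 227 has integer solutions iff gcd(4921, 217) | 227.
Euclid: 4921 = 22·217 + 147; 217 = 1·147 + 70; 147 = 2·70 + 7; 70 = 10·7 + 0. gcd = 7; 227 mod 7 = 3. No.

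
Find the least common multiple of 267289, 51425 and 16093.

15108510725

lcm(267289, 51425) = 267289·51425/gcd = 13745336825/121 = 113597825
lcm(113597825, 16093) = 113597825·16093/gcd = 1828129797725/121 = 15108510725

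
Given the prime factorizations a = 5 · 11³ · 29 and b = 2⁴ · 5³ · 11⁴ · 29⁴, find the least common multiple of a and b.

20710602242000

max exponent per prime: 2⁴ · 5³ · 11⁴ · 29⁴ = 20710602242000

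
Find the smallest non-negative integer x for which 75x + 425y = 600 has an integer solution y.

Euclid: 425 = 5·75 + 50; 75 = 1·50 + 25; 50 = 2·25 + 0 → gcd = 25; 600 = 25·24.
Back-substitution yields 75·(6) + 425·(-1) = 25, so one solution is x = 6·24 = 144, y = -1·24 = -24.
Solutions in x differ by 425/25 = 17; the one in [0, 17) is 144 mod 17 = 8.

8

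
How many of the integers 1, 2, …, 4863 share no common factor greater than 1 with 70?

Prime factors of 70: 2, 5, 7. Count integers ≤ 4863 divisible by none of them.
By inclusion–exclusion: 4863 − ⌊4863/2⌋ − ⌊4863/5⌋ − ⌊4863/7⌋ + ⌊4863/10⌋ + ⌊4863/14⌋ + ⌊4863/35⌋ − ⌊4863/70⌋ = 1668.

1668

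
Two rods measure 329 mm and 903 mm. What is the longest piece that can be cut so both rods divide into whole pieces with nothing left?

Euclid: 903 = 2·329 + 245; 329 = 1·245 + 84; 245 = 2·84 + 77; 84 = 1·77 + 7; 77 = 11·7 + 0. Last nonzero remainder: 7.

7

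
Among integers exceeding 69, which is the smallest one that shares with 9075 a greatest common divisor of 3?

gcd(m, 9075) = 3 forces 3 | m; write m = 3s. Then gcd(3s, 3·3025) = 3·gcd(s, 3025), so need gcd(s, 3025) = 1.
3s > 69 gives s ≥ 24. The least s ≥ 24 coprime to 3025 is 24, so m = 3·24 = 72.

72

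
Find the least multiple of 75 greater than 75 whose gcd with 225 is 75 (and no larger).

gcd(a, 225) = 75 forces 75 | a; write a = 75s. Then gcd(75s, 75·3) = 75·gcd(s, 3), so need gcd(s, 3) = 1.
75s > 75 gives s ≥ 2. The least s ≥ 2 coprime to 3 is 2, so a = 75·2 = 150.

150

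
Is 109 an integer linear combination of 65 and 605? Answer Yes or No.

No

By Bézout, 65p + 605q = 109 has integer solutions iff gcd(65, 605) | 109.
Euclid: 605 = 9·65 + 20; 65 = 3·20 + 5; 20 = 4·5 + 0. gcd = 5; 109 mod 5 = 4. No.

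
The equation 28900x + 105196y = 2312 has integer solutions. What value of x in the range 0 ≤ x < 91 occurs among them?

11

Reduce mod 105196: 28900x ≡ 2312 (mod 105196). With g = gcd(28900, 105196) = 1156 dividing 2312, divide through: 25x ≡ 2 (mod 91).
Since gcd(25, 91) = 1, x ≡ 2·(25)⁻¹ ≡ 11 (mod 91). Smallest non-negative: 11.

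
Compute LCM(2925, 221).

gcd first: 2925 = 13·221 + 52; 221 = 4·52 + 13; 52 = 4·13 + 0 → gcd = 13
lcm = 2925·221/gcd = 646425/13 = 49725

49725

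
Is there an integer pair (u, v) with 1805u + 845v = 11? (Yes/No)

No

gcd(1805, 845): 1805 = 2·845 + 115; 845 = 7·115 + 40; 115 = 2·40 + 35; 40 = 1·35 + 5; 35 = 7·5 + 0 → 5
5 does not divide 11, so a solution does not exist.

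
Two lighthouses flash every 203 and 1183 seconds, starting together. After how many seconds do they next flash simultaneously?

34307

203 = 7 · 29; 1183 = 7 · 13²
max exponents: 7 · 13² · 29 = 34307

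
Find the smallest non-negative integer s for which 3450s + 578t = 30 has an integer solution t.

Reduce mod 578: 3450s ≡ 30 (mod 578). With g = gcd(3450, 578) = 2 dividing 30, divide through: 1725s ≡ 15 (mod 289).
Since gcd(1725, 289) = 1, s ≡ 15·(1725)⁻¹ ≡ 191 (mod 289). Smallest non-negative: 191.

191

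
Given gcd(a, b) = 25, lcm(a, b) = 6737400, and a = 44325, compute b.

3800

Using ab = gcd(a,b)·lcm(a,b) = 25·6737400 = 168435000, we get b = 168435000/44325 = 3800.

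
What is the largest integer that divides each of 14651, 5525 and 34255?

gcd(14651, 5525): 14651 = 2·5525 + 3601; 5525 = 1·3601 + 1924; 3601 = 1·1924 + 1677; 1924 = 1·1677 + 247; 1677 = 6·247 + 195; 247 = 1·195 + 52; 195 = 3·52 + 39; 52 = 1·39 + 13; 39 = 3·13 + 0 → 13
gcd(13, 34255): 34255 = 2635·13 + 0 → 13

13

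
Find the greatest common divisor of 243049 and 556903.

289

243049 = 17² · 29²
556903 = 17² · 41 · 47
Common: 17² = 289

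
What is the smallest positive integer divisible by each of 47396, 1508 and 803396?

3588828579908

lcm(47396, 1508) = 47396·1508/gcd = 71473168/4 = 17868292
lcm(17868292, 803396) = 17868292·803396/gcd = 14355314319632/4 = 3588828579908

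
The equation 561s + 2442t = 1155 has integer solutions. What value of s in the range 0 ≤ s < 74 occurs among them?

gcd(561, 2442) = 33 (Euclid: 2442 = 4·561 + 198; 561 = 2·198 + 165; 198 = 1·165 + 33; 165 = 5·33 + 0), and 33 | 1155.
Extended Euclid: 561·(-13) + 2442·(3) = 33. Scale by 35: s₀ = -455.
General solution s = s₀ + 74k; reducing mod 74 gives s = 63 (and t = -14).

63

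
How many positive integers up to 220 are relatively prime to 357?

119

357 = 3·7·17. Inclusion–exclusion on these primes:
220 − ⌊220/3⌋ − ⌊220/7⌋ − ⌊220/17⌋ + ⌊220/21⌋ + ⌊220/51⌋ + ⌊220/119⌋ − ⌊220/357⌋ = 119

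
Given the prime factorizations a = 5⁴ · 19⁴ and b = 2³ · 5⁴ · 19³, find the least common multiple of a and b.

max exponent per prime: 2³ · 5⁴ · 19⁴ = 651605000

651605000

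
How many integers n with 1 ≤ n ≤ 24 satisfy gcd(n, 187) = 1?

21

187 = 11·17. Inclusion–exclusion on these primes:
24 − ⌊24/11⌋ − ⌊24/17⌋ + ⌊24/187⌋ = 21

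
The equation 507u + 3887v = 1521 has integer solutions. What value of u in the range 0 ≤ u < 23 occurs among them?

Euclid: 3887 = 7·507 + 338; 507 = 1·338 + 169; 338 = 2·169 + 0 → gcd = 169; 1521 = 169·9.
Back-substitution yields 507·(8) + 3887·(-1) = 169, so one solution is u = 8·9 = 72, v = -1·9 = -9.
Solutions in u differ by 3887/169 = 23; the one in [0, 23) is 72 mod 23 = 3.

3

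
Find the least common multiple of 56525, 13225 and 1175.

56525 = 5² · 7 · 17 · 19; 13225 = 5² · 23²; 1175 = 5² · 47
lcm takes max exponent of each prime: 5² · 7 · 17 · 19 · 23² · 47 = 1405381075

1405381075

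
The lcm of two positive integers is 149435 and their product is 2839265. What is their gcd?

19

gcd·lcm = product, so gcd = 2839265/149435 = 19.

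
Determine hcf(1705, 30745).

55

1705 = 5 · 11 · 31
30745 = 5 · 11 · 13 · 43
Common: 5 · 11 = 55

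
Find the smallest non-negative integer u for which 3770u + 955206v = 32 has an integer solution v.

Euclid: 955206 = 253·3770 + 1396; 3770 = 2·1396 + 978; 1396 = 1·978 + 418; 978 = 2·418 + 142; 418 = 2·142 + 134; 142 = 1·134 + 8; 134 = 16·8 + 6; 8 = 1·6 + 2; 6 = 3·2 + 0 → gcd = 2; 32 = 2·16.
Back-substitution yields 3770·(121111) + 955206·(-478) = 2, so one solution is u = 121111·16 = 1937776, v = -478·16 = -7648.
Solutions in u differ by 955206/2 = 477603; the one in [0, 477603) is 1937776 mod 477603 = 27364.

27364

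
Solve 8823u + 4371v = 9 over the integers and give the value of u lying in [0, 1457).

gcd(8823, 4371) = 3 (Euclid: 8823 = 2·4371 + 81; 4371 = 53·81 + 78; 81 = 1·78 + 3; 78 = 26·3 + 0), and 3 | 9.
Extended Euclid: 8823·(54) + 4371·(-109) = 3. Scale by 3: u₀ = 162.
General solution u = u₀ + 1457t; reducing mod 1457 gives u = 162 (and v = -327).

162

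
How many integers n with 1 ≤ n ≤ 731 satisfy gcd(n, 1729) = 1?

Prime factors of 1729: 7, 13, 19. Count integers ≤ 731 divisible by none of them.
By inclusion–exclusion: 731 − ⌊731/7⌋ − ⌊731/13⌋ − ⌊731/19⌋ + ⌊731/91⌋ + ⌊731/133⌋ + ⌊731/247⌋ − ⌊731/1729⌋ = 548.

548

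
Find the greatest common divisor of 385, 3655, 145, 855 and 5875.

5

gcd(385, 3655): 3655 = 9·385 + 190; 385 = 2·190 + 5; 190 = 38·5 + 0 → 5
gcd(5, 145): 145 = 29·5 + 0 → 5
gcd(5, 855): 855 = 171·5 + 0 → 5
gcd(5, 5875): 5875 = 1175·5 + 0 → 5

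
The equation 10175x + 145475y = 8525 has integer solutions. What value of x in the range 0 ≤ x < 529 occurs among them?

201

Reduce mod 145475: 10175x ≡ 8525 (mod 145475). With g = gcd(10175, 145475) = 275 dividing 8525, divide through: 37x ≡ 31 (mod 529).
Since gcd(37, 529) = 1, x ≡ 31·(37)⁻¹ ≡ 201 (mod 529). Smallest non-negative: 201.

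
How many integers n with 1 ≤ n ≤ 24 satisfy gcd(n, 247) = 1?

22

Prime factors of 247: 13, 19. Count integers ≤ 24 divisible by none of them.
By inclusion–exclusion: 24 − ⌊24/13⌋ − ⌊24/19⌋ + ⌊24/247⌋ = 22.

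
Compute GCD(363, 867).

3

363 = 3 · 11²
867 = 3 · 17²
Common: 3 = 3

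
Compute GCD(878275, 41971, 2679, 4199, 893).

gcd(878275, 41971): 878275 = 20·41971 + 38855; 41971 = 1·38855 + 3116; 38855 = 12·3116 + 1463; 3116 = 2·1463 + 190; 1463 = 7·190 + 133; 190 = 1·133 + 57; 133 = 2·57 + 19; 57 = 3·19 + 0 → 19
gcd(19, 2679): 2679 = 141·19 + 0 → 19
gcd(19, 4199): 4199 = 221·19 + 0 → 19
gcd(19, 893): 893 = 47·19 + 0 → 19

19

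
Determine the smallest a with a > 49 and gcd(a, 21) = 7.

56

gcd(a, 21) = 7 forces 7 | a; write a = 7s. Then gcd(7s, 7·3) = 7·gcd(s, 3), so need gcd(s, 3) = 1.
7s > 49 gives s ≥ 8. The least s ≥ 8 coprime to 3 is 8, so a = 7·8 = 56.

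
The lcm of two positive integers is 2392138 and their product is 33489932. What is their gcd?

gcd·lcm = product, so gcd = 33489932/2392138 = 14.

14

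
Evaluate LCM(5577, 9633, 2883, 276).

9368400756

lcm(5577, 9633) = 5577·9633/gcd = 53723241/507 = 105963
lcm(105963, 2883) = 105963·2883/gcd = 305491329/3 = 101830443
lcm(101830443, 276) = 101830443·276/gcd = 28105202268/3 = 9368400756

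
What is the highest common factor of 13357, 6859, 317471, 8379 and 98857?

gcd(13357, 6859): 13357 = 1·6859 + 6498; 6859 = 1·6498 + 361; 6498 = 18·361 + 0 → 361
gcd(361, 317471): 317471 = 879·361 + 152; 361 = 2·152 + 57; 152 = 2·57 + 38; 57 = 1·38 + 19; 38 = 2·19 + 0 → 19
gcd(19, 8379): 8379 = 441·19 + 0 → 19
gcd(19, 98857): 98857 = 5203·19 + 0 → 19

19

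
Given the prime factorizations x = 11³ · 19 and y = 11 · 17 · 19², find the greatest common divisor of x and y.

209

min exponent per shared prime: 11 · 19 = 209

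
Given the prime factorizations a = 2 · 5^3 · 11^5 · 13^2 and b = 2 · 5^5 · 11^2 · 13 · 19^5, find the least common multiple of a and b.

421209494926756250

max exponent per prime: 2 · 5^5 · 11^5 · 13^2 · 19^5 = 421209494926756250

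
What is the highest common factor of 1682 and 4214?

2

1682 = 2 · 29²
4214 = 2 · 7² · 43
Common: 2 = 2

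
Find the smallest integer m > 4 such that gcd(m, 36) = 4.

8

Multiples of 4 above 4: 4·2, 4·3, … . Need the cofactor coprime to 36/4 = 9.
Checking s = 2, 3, … the first with gcd(s, 9) = 1 is s = 2, giving 8.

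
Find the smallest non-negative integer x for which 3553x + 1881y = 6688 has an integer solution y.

4

gcd(3553, 1881) = 209 (Euclid: 3553 = 1·1881 + 1672; 1881 = 1·1672 + 209; 1672 = 8·209 + 0), and 209 | 6688.
Extended Euclid: 3553·(-1) + 1881·(2) = 209. Scale by 32: x₀ = -32.
General solution x = x₀ + 9t; reducing mod 9 gives x = 4 (and y = -4).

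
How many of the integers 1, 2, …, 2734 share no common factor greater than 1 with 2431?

Prime factors of 2431: 11, 13, 17. Count integers ≤ 2734 divisible by none of them.
By inclusion–exclusion: 2734 − ⌊2734/11⌋ − ⌊2734/13⌋ − ⌊2734/17⌋ + ⌊2734/143⌋ + ⌊2734/187⌋ + ⌊2734/221⌋ − ⌊2734/2431⌋ = 2160.

2160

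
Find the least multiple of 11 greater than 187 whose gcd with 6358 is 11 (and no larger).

209

Multiples of 11 above 187: 11·18, 11·19, … . Need the cofactor coprime to 6358/11 = 578.
Checking s = 18, 19, … the first with gcd(s, 578) = 1 is s = 19, giving 209.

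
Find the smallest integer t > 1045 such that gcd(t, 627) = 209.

627 = 209·3. Any t with gcd(t, 627) = 209 is a multiple of 209, say 209s, with s coprime to 3.
Need s > 1045/209, so s ≥ 6. First s ≥ 6 with gcd(s, 3) = 1 is s = 7. Thus t = 209·7 = 1463.

1463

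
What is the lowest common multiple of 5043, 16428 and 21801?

200681605956

lcm(5043, 16428) = 5043·16428/gcd = 82846404/3 = 27615468
lcm(27615468, 21801) = 27615468·21801/gcd = 602044817868/3 = 200681605956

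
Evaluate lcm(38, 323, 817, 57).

lcm(38, 323) = 38·323/gcd = 12274/19 = 646
lcm(646, 817) = 646·817/gcd = 527782/19 = 27778
lcm(27778, 57) = 27778·57/gcd = 1583346/19 = 83334

83334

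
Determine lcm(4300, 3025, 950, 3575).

4300 = 2² · 5² · 43; 3025 = 5² · 11²; 950 = 2 · 5² · 19; 3575 = 5² · 11 · 13
lcm takes max exponent of each prime: 2² · 5² · 11² · 13 · 19 · 43 = 128514100

128514100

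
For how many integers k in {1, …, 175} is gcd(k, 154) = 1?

Prime factors of 154: 2, 7, 11. Count integers ≤ 175 divisible by none of them.
By inclusion–exclusion: 175 − ⌊175/2⌋ − ⌊175/7⌋ − ⌊175/11⌋ + ⌊175/14⌋ + ⌊175/22⌋ + ⌊175/77⌋ − ⌊175/154⌋ = 68.

68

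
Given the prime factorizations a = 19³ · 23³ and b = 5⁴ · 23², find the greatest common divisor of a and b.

min exponent per shared prime: 23² = 529

529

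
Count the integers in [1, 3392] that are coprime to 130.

Prime factors of 130: 2, 5, 13. Count integers ≤ 3392 divisible by none of them.
By inclusion–exclusion: 3392 − ⌊3392/2⌋ − ⌊3392/5⌋ − ⌊3392/13⌋ + ⌊3392/10⌋ + ⌊3392/26⌋ + ⌊3392/65⌋ − ⌊3392/130⌋ = 1253.

1253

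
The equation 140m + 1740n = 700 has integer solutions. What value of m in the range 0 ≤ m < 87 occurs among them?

Euclid: 1740 = 12·140 + 60; 140 = 2·60 + 20; 60 = 3·20 + 0 → gcd = 20; 700 = 20·35.
Back-substitution yields 140·(25) + 1740·(-2) = 20, so one solution is m = 25·35 = 875, n = -2·35 = -70.
Solutions in m differ by 1740/20 = 87; the one in [0, 87) is 875 mod 87 = 5.

5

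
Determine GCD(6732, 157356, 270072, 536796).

gcd(6732, 157356): 157356 = 23·6732 + 2520; 6732 = 2·2520 + 1692; 2520 = 1·1692 + 828; 1692 = 2·828 + 36; 828 = 23·36 + 0 → 36
gcd(36, 270072): 270072 = 7502·36 + 0 → 36
gcd(36, 536796): 536796 = 14911·36 + 0 → 36

36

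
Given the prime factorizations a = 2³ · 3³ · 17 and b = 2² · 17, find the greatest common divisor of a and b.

min exponent per shared prime: 2² · 17 = 68

68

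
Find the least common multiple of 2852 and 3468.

2472684

2852 = 2² · 23 · 31; 3468 = 2² · 3 · 17²
max exponents: 2² · 3 · 17² · 23 · 31 = 2472684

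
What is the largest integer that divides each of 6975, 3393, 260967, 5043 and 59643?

3

6975 = 3² · 5² · 31; 3393 = 3² · 13 · 29; 260967 = 3 · 7 · 17² · 43; 5043 = 3 · 41²; 59643 = 3³ · 47²
gcd takes min exponent of each prime: 3 = 3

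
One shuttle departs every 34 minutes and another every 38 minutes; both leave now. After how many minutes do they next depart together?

gcd first: 38 = 1·34 + 4; 34 = 8·4 + 2; 4 = 2·2 + 0 → gcd = 2
lcm = 34·38/gcd = 1292/2 = 646

646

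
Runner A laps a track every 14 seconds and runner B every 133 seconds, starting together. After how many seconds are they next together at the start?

266

gcd first: 133 = 9·14 + 7; 14 = 2·7 + 0 → gcd = 7
lcm = 14·133/gcd = 1862/7 = 266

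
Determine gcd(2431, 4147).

Euclid: 4147 = 1·2431 + 1716; 2431 = 1·1716 + 715; 1716 = 2·715 + 286; 715 = 2·286 + 143; 286 = 2·143 + 0. Last nonzero remainder: 143.

143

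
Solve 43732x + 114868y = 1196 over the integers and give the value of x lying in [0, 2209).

1161

gcd(43732, 114868) = 52 (Euclid: 114868 = 2·43732 + 27404; 43732 = 1·27404 + 16328; 27404 = 1·16328 + 11076; 16328 = 1·11076 + 5252; 11076 = 2·5252 + 572; 5252 = 9·572 + 104; 572 = 5·104 + 52; 104 = 2·52 + 0), and 52 | 1196.
Extended Euclid: 43732·(-1006) + 114868·(383) = 52. Scale by 23: x₀ = -23138.
General solution x = x₀ + 2209t; reducing mod 2209 gives x = 1161 (and y = -442).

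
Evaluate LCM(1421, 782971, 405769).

6483782851

lcm(1421, 782971) = 1421·782971/gcd = 1112601791/1421 = 782971
lcm(782971, 405769) = 782971·405769/gcd = 317705359699/49 = 6483782851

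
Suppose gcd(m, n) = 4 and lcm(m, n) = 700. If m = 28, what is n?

100

m·n = gcd·lcm = 4·700 = 2800, so n = 2800/28 = 100.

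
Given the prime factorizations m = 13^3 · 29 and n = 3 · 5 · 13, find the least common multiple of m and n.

955695

max exponent per prime: 3 · 5 · 13^3 · 29 = 955695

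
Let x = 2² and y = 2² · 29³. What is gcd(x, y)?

min exponent per shared prime: 2² = 4

4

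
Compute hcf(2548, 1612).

52

Euclid: 2548 = 1·1612 + 936; 1612 = 1·936 + 676; 936 = 1·676 + 260; 676 = 2·260 + 156; 260 = 1·156 + 104; 156 = 1·104 + 52; 104 = 2·52 + 0. Last nonzero remainder: 52.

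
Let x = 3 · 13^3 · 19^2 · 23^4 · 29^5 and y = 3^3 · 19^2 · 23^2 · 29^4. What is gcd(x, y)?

min exponent per shared prime: 3 · 19^2 · 23^2 · 29^4 = 405206235867

405206235867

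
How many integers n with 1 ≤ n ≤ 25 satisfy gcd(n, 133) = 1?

21

Prime factors of 133: 7, 19. Count integers ≤ 25 divisible by none of them.
By inclusion–exclusion: 25 − ⌊25/7⌋ − ⌊25/19⌋ + ⌊25/133⌋ = 21.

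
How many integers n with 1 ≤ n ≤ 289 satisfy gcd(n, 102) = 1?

102 = 2·3·17. Inclusion–exclusion on these primes:
289 − ⌊289/2⌋ − ⌊289/3⌋ − ⌊289/17⌋ + ⌊289/6⌋ + ⌊289/34⌋ + ⌊289/51⌋ − ⌊289/102⌋ = 91

91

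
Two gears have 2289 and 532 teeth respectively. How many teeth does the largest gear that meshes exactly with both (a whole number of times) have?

7

2289 = 3 · 7 · 109
532 = 2² · 7 · 19
Common: 7 = 7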